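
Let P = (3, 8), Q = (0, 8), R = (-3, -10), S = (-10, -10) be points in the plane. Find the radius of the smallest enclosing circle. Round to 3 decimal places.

11.102

A smallest enclosing disk is always determined by at most three of the input points on its boundary.
The farthest pair is P–S with squared distance 493. The circle on this segment as diameter has centre (-3.5, -1) and r² = 493/4 = 123.25.
Check Q: distance² to centre = 93.25 ≤ 123.25, so it lies inside.
All remaining points lie in this disk, and no smaller disk contains both endpoints, so this is the minimum enclosing circle.
r = √(123.25) ≈ 11.102.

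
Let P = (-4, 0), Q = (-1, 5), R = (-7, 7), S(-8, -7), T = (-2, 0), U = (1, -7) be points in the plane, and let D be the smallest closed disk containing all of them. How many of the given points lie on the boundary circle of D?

3

The minimum enclosing circle is determined by three boundary points: R, S, U.
Their circumcentre is (-3.5, -2/7) with r² = 12805/196.
The farthest remaining point Q is at distance² 6701/196 ≤ 12805/196.
The points at distance exactly r from the centre are R, S, U — 3 points.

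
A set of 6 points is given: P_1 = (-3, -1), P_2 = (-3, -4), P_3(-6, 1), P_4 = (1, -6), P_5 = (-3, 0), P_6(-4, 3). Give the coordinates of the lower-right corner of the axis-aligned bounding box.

x-range [-6, 1], y-range [-6, 3].
The lower-right corner is (1, -6).

(1, -6)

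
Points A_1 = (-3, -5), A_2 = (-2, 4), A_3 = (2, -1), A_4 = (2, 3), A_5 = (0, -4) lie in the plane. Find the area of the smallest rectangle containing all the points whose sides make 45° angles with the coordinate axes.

65

In coordinates u = x + y, v = x − y the rectangle is axis-aligned; the map (x,y)→(u,v) scales areas by 2.
u-values: -8, 2, 1, 5, -4; range = 5 − (-8) = 13.
v-values: 2, -6, 3, -1, 4; range = 4 − (-6) = 10.
Area = (13 × 10) / 2 = 65.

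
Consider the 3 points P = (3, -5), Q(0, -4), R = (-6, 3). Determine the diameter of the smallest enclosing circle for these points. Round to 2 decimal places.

Side lengths²: PQ² = 10, PR² = 145, QR² = 85.
Since PR² = 145 ≥ 85 + 10 = 95, the angle opposite PR is not acute, so the smallest enclosing circle has PR as diameter.
Centre = midpoint of PR = (-1.5, -1), r² = 145/4 = 36.25.
Diameter = 2r = 2√(36.25) ≈ 12.04.

12.04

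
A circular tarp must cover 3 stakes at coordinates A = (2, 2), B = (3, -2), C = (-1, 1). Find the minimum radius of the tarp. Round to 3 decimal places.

Side lengths²: AB² = 17, AC² = 10, BC² = 25.
Since BC² = 25 < 17 + 10 = 27, the triangle is acute, so the smallest enclosing circle is the circumcircle.
Circumcentre = (29/26, -9/26), r² = 2125/338.
r = √(2125/338) ≈ 2.507.

2.507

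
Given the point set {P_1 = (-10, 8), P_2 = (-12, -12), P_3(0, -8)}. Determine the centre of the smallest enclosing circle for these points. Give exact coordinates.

(-249/29, -65/29)

Side lengths²: P_1P_2² = 404, P_1P_3² = 356, P_2P_3² = 160.
Since P_1P_2² = 404 < 356 + 160 = 516, the triangle is acute, so the smallest enclosing circle is the circumcircle.
Circumcentre = (-249/29, -65/29), r² = 89890/841.
Centre = (-249/29, -65/29).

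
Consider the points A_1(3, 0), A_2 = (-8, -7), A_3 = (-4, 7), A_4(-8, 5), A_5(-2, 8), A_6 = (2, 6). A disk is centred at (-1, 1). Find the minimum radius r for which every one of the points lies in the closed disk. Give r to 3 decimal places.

10.630

The required radius is the distance from (-1, 1) to the farthest point.
Squared distances: 17, 113, 45, 65, 50, 34.
Maximum is 113, attained at A_2.
r = √113 ≈ 10.630.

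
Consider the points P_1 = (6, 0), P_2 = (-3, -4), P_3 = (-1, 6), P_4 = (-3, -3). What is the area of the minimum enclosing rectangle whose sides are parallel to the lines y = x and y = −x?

In coordinates u = x + y, v = x − y the rectangle is axis-aligned; the map (x,y)→(u,v) scales areas by 2.
u-values: 6, -7, 5, -6; range = 6 − (-7) = 13.
v-values: 6, 1, -7, 0; range = 6 − (-7) = 13.
Area = (13 × 13) / 2 = 84.5.

84.5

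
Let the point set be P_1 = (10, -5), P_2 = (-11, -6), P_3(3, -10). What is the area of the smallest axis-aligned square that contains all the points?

The bounding box has width 21 and height 5.
An axis-aligned square enclosing the set must have side ≥ max(width, height).
So the minimum side is max(21, 5) = 21.
Area = 21² = 441.

441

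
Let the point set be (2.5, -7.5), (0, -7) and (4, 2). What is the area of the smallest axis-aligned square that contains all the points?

90.25

The bounding box has width 4 and height 9.5.
An axis-aligned square enclosing the set must have side ≥ max(width, height).
So the minimum side is max(4, 9.5) = 9.5.
Area = 9.5² = 90.25.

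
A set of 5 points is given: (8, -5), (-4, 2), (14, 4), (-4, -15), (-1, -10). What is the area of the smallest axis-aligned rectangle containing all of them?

x ranges over [-4, 14], width 18.
y ranges over [-15, 4], height 19.
Area = 18 × 19 = 342.

342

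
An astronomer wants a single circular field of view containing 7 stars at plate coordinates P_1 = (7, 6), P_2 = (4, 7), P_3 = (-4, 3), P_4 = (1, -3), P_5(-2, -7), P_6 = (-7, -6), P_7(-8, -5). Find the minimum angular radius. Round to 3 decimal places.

The minimum enclosing circle of a finite set is fixed by two of the points (as a diameter) or three (as a circumcircle).
The farthest pair is P_1–P_7 with squared distance 346. The circle on this segment as diameter has centre (-0.5, 0.5) and r² = 346/4 = 86.5.
Check P_2: distance² to centre = 62.5 ≤ 86.5, so it lies inside.
All remaining points lie in this disk, and no smaller disk contains both endpoints, so this is the minimum enclosing circle.
r = √(86.5) ≈ 9.301.

9.301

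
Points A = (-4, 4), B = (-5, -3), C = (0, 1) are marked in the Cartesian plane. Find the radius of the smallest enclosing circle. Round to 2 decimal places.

Side lengths²: AB² = 50, AC² = 25, BC² = 41.
Since AB² = 50 < 41 + 25 = 66, the triangle is acute, so the smallest enclosing circle is the circumcircle.
Circumcentre = (-223/62, 23/62), r² = 25625/1922.
r = √(25625/1922) ≈ 3.65.

3.65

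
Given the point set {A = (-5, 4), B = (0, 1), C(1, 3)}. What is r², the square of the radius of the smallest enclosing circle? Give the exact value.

Side lengths²: AB² = 34, AC² = 37, BC² = 5.
Since AC² = 37 < 34 + 5 = 39, the triangle is acute, so the smallest enclosing circle is the circumcircle.
Circumcentre = (-53/26, 85/26), r² = 3145/338.

3145/338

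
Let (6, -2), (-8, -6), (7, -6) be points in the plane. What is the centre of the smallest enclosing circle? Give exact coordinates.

(-0.5, -5.75)

Call the three points A, B, C in the order given.
Side lengths²: AB² = 212, AC² = 17, BC² = 225.
Since BC² = 225 < 212 + 17 = 229, the triangle is acute, so the smallest enclosing circle is the circumcircle.
Circumcentre = (-0.5, -5.75), r² = 56.3125.
Centre = (-0.5, -5.75).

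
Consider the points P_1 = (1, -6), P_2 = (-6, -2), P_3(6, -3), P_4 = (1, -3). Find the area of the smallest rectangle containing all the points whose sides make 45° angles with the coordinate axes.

In coordinates u = x + y, v = x − y the rectangle is axis-aligned; the map (x,y)→(u,v) scales areas by 2.
u-values: -5, -8, 3, -2; range = 3 − (-8) = 11.
v-values: 7, -4, 9, 4; range = 9 − (-4) = 13.
Area = (11 × 13) / 2 = 71.5.

71.5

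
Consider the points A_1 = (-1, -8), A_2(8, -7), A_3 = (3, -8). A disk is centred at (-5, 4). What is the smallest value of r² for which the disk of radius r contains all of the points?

The required radius is the distance from (-5, 4) to the farthest point.
Squared distances: 160, 290, 208.
Maximum is 290, attained at A_2.

290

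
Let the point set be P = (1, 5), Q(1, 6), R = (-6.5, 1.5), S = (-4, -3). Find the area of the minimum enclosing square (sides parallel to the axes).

81

The bounding box has width 7.5 and height 9.
An axis-aligned square enclosing the set must have side ≥ max(width, height).
So the minimum side is max(7.5, 9) = 9.
Area = 9² = 81.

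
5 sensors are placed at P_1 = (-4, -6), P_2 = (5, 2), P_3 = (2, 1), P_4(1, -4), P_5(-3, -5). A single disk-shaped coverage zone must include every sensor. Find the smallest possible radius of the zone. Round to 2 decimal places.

The minimum enclosing circle of a finite set is fixed by two of the points (as a diameter) or three (as a circumcircle).
The farthest pair is P_1–P_2 with squared distance 145. The circle on this segment as diameter has centre (0.5, -2) and r² = 145/4 = 36.25.
Check P_3: distance² to centre = 11.25 ≤ 36.25, so it lies inside.
All remaining points lie in this disk, and no smaller disk contains both endpoints, so this is the minimum enclosing circle.
r = √(36.25) ≈ 6.02.

6.02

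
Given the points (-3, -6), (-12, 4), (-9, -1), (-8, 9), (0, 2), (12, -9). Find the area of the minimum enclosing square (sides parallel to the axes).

The bounding box has width 24 and height 18.
An axis-aligned square enclosing the set must have side ≥ max(width, height).
So the minimum side is max(24, 18) = 24.
Area = 24² = 576.

576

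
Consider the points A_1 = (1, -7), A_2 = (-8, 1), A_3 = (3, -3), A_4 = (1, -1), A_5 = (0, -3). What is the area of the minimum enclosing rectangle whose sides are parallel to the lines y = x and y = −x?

59.5

In coordinates u = x + y, v = x − y the rectangle is axis-aligned; the map (x,y)→(u,v) scales areas by 2.
u-values: -6, -7, 0, 0, -3; range = 0 − (-7) = 7.
v-values: 8, -9, 6, 2, 3; range = 8 − (-9) = 17.
Area = (7 × 17) / 2 = 59.5.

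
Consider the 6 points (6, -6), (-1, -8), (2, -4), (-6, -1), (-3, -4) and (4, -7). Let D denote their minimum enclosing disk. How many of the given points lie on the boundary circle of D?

A smallest enclosing disk is always determined by at most three of the input points on its boundary.
The farthest pair is (6, -6)–(-6, -1) with squared distance 169. The circle on this segment as diameter has centre (0, -3.5) and r² = 169/4 = 42.25.
Check (-1, -8): distance² to centre = 21.25 ≤ 42.25, so it lies inside.
All remaining points lie in this disk, and no smaller disk contains both endpoints, so this is the minimum enclosing circle.
The points at distance exactly r from the centre are (6, -6), (-6, -1) — 2 points.

2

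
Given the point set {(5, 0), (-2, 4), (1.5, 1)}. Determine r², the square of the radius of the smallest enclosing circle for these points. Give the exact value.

Call the three points A, B, C in the order given.
Side lengths²: AB² = 65, AC² = 13.25, BC² = 21.25.
Since AB² = 65 ≥ 21.25 + 13.25 = 34.5, the angle opposite AB is not acute, so the smallest enclosing circle has AB as diameter.
Centre = midpoint of AB = (1.5, 2), r² = 65/4 = 16.25.

16.25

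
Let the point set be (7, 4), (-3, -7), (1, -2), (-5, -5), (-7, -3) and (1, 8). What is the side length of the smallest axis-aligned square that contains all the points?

15

The bounding box has width 14 and height 15.
An axis-aligned square enclosing the set must have side ≥ max(width, height).
So the minimum side is max(14, 15) = 15.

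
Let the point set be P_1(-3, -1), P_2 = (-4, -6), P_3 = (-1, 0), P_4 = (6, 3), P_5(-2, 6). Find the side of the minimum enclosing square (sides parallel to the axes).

12

The bounding box has width 10 and height 12.
An axis-aligned square enclosing the set must have side ≥ max(width, height).
So the minimum side is max(10, 12) = 12.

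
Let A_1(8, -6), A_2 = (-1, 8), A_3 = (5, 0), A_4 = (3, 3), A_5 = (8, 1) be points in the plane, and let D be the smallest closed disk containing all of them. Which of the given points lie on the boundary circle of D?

A smallest enclosing disk is always determined by at most three of the input points on its boundary.
The farthest pair is A_1–A_2 with squared distance 277. The circle on this segment as diameter has centre (3.5, 1) and r² = 277/4 = 69.25.
Check A_3: distance² to centre = 3.25 ≤ 69.25, so it lies inside.
All remaining points lie in this disk, and no smaller disk contains both endpoints, so this is the minimum enclosing circle.
The points at distance exactly r from the centre are A_1, A_2 — 2 points.

A_1, A_2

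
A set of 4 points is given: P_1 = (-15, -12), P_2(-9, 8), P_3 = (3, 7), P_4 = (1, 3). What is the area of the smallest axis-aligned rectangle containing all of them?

x ranges over [-15, 3], width 18.
y ranges over [-12, 8], height 20.
Area = 18 × 20 = 360.

360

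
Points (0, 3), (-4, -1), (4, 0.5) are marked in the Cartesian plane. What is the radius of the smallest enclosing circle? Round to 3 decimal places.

Call the three points A, B, C in the order given.
Side lengths²: AB² = 32, AC² = 22.25, BC² = 66.25.
Since BC² = 66.25 ≥ 32 + 22.25 = 54.25, the angle opposite BC is not acute, so the smallest enclosing circle has BC as diameter.
Centre = midpoint of BC = (0, -0.25), r² = 66.25/4 = 16.5625.
r = √(16.5625) ≈ 4.070.

4.070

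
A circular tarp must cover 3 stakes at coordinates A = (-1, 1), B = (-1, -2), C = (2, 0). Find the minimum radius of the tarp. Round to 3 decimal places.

Side lengths²: AB² = 9, AC² = 10, BC² = 13.
Since BC² = 13 < 10 + 9 = 19, the triangle is acute, so the smallest enclosing circle is the circumcircle.
Circumcentre = (1/6, -0.5), r² = 65/18.
r = √(65/18) ≈ 1.900.

1.900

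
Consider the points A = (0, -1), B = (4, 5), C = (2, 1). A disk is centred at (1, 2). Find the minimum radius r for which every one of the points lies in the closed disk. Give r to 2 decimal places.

4.24

The required radius is the distance from (1, 2) to the farthest point.
Squared distances: 10, 18, 2.
Maximum is 18, attained at B.
r = √18 ≈ 4.24.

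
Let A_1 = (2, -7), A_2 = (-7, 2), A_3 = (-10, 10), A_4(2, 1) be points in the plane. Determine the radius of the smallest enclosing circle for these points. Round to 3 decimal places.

10.404

The minimum enclosing circle of a finite set is fixed by two of the points (as a diameter) or three (as a circumcircle).
The farthest pair is A_1–A_3 with squared distance 433. The circle on this segment as diameter has centre (-4, 1.5) and r² = 433/4 = 108.25.
Check A_2: distance² to centre = 9.25 ≤ 108.25, so it lies inside.
All remaining points lie in this disk, and no smaller disk contains both endpoints, so this is the minimum enclosing circle.
r = √(108.25) ≈ 10.404.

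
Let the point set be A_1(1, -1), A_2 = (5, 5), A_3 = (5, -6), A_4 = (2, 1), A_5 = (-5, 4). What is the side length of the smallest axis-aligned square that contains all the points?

The bounding box has width 10 and height 11.
An axis-aligned square enclosing the set must have side ≥ max(width, height).
So the minimum side is max(10, 11) = 11.

11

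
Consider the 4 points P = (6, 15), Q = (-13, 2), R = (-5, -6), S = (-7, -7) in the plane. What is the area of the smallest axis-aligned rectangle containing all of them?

418

x ranges over [-13, 6], width 19.
y ranges over [-7, 15], height 22.
Area = 19 × 22 = 418.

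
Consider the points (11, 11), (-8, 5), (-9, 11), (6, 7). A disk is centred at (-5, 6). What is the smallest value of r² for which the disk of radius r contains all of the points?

281

The required radius is the distance from (-5, 6) to the farthest point.
Squared distances: 281, 10, 41, 122.
Maximum is 281, attained at (11, 11).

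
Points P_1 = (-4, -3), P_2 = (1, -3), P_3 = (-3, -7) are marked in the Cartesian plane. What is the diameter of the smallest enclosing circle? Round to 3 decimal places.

Side lengths²: P_1P_2² = 25, P_1P_3² = 17, P_2P_3² = 32.
Since P_2P_3² = 32 < 25 + 17 = 42, the triangle is acute, so the smallest enclosing circle is the circumcircle.
Circumcentre = (-1.5, -4.5), r² = 8.5.
Diameter = 2r = 2√(8.5) ≈ 5.831.

5.831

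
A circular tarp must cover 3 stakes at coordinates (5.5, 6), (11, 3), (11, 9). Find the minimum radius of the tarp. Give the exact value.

Call the three points A, B, C in the order given.
Side lengths²: AB² = 39.25, AC² = 39.25, BC² = 36.
Since AC² = 39.25 < 39.25 + 36 = 75.25, the triangle is acute, so the smallest enclosing circle is the circumcircle.
Circumcentre = (399/44, 6), r² = 24649/1936.
r = √(24649/1936) = 157/44.

157/44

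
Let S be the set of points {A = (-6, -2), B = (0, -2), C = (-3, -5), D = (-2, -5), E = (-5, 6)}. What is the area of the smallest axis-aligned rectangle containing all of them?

66

x ranges over [-6, 0], width 6.
y ranges over [-5, 6], height 11.
Area = 6 × 11 = 66.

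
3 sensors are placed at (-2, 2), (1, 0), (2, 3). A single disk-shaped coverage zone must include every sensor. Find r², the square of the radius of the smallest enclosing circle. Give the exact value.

Call the three points A, B, C in the order given.
Side lengths²: AB² = 13, AC² = 17, BC² = 10.
Since AC² = 17 < 13 + 10 = 23, the triangle is acute, so the smallest enclosing circle is the circumcircle.
Circumcentre = (3/22, 43/22), r² = 1105/242.

1105/242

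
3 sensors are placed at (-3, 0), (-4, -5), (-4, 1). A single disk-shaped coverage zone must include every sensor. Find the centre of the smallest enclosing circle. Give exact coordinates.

(-4, -2)

Call the three points A, B, C in the order given.
Side lengths²: AB² = 26, AC² = 2, BC² = 36.
Since BC² = 36 ≥ 26 + 2 = 28, the angle opposite BC is not acute, so the smallest enclosing circle has BC as diameter.
Centre = midpoint of BC = (-4, -2), r² = 36/4 = 9.
Centre = (-4, -2).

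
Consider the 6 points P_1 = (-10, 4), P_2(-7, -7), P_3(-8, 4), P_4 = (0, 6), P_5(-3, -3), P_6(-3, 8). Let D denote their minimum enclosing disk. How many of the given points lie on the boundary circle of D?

A smallest enclosing disk is always determined by at most three of the input points on its boundary.
The farthest pair is P_2–P_6 with squared distance 241. The circle on this segment as diameter has centre (-5, 0.5) and r² = 241/4 = 60.25.
Check P_1: distance² to centre = 37.25 ≤ 60.25, so it lies inside.
All remaining points lie in this disk, and no smaller disk contains both endpoints, so this is the minimum enclosing circle.
The points at distance exactly r from the centre are P_2, P_6 — 2 points.

2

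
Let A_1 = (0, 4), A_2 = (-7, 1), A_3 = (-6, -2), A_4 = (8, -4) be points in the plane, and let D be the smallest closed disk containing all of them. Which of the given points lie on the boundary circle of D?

A_2, A_4

The farthest pair is A_2–A_4 with squared distance 250. The circle on this segment as diameter has centre (0.5, -1.5) and r² = 250/4 = 62.5.
Check A_1: distance² to centre = 30.5 ≤ 62.5, so it lies inside.
All remaining points lie in this disk, and no smaller disk contains both endpoints, so this is the minimum enclosing circle.
The points at distance exactly r from the centre are A_2, A_4 — 2 points.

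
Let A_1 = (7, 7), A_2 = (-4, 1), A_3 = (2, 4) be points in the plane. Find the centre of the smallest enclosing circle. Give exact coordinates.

(1.5, 4)

Side lengths²: A_1A_2² = 157, A_1A_3² = 34, A_2A_3² = 45.
Since A_1A_2² = 157 ≥ 45 + 34 = 79, the angle opposite A_1A_2 is not acute, so the smallest enclosing circle has A_1A_2 as diameter.
Centre = midpoint of A_1A_2 = (1.5, 4), r² = 157/4 = 39.25.
Centre = (1.5, 4).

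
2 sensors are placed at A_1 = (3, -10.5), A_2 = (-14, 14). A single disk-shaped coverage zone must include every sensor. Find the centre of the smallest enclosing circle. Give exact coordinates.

The smallest circle enclosing two points has them as diameter endpoints.
Centre = midpoint = (-5.5, 1.75); r² = |A_1A_2|²/4 = 889.25/4 = 222.3125.
Centre = (-5.5, 1.75).

(-5.5, 1.75)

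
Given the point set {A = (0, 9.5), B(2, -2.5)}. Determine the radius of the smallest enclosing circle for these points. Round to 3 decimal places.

6.083

The smallest circle enclosing two points has them as diameter endpoints.
Centre = midpoint = (1, 3.5); r² = |AB|²/4 = 148/4 = 37.
r = √37 ≈ 6.083.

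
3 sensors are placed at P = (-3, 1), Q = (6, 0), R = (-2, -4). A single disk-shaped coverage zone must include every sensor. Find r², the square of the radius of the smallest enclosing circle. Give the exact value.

Side lengths²: PQ² = 82, PR² = 26, QR² = 80.
Since PQ² = 82 < 80 + 26 = 106, the triangle is acute, so the smallest enclosing circle is the circumcircle.
Circumcentre = (15/11, -8/11), r² = 2665/121.

2665/121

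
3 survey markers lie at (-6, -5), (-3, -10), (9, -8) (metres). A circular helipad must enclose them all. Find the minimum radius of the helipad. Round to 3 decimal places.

7.649

Call the three points A, B, C in the order given.
Side lengths²: AB² = 34, AC² = 234, BC² = 148.
Since AC² = 234 ≥ 148 + 34 = 182, the angle opposite AC is not acute, so the smallest enclosing circle has AC as diameter.
Centre = midpoint of AC = (1.5, -6.5), r² = 234/4 = 58.5.
r = √(58.5) ≈ 7.649.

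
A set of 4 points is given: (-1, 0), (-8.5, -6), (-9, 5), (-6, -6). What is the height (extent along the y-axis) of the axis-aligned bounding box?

max y = 5, min y = -6, so height = 11.

11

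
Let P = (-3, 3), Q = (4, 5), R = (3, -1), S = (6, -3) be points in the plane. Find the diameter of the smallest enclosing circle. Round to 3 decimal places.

The minimum enclosing circle is determined by three boundary points: P, Q, S.
Their circumcentre is (1.6, 0.15) with r² = 29.2825.
The farthest remaining point R is at distance² 3.2825 ≤ 29.2825.
Diameter = 2r = 2√(29.2825) ≈ 10.823.

10.823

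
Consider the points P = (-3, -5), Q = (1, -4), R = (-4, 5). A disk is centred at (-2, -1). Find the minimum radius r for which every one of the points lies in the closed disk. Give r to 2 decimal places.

The required radius is the distance from (-2, -1) to the farthest point.
Squared distances: 17, 18, 40.
Maximum is 40, attained at R.
r = √40 ≈ 6.32.

6.32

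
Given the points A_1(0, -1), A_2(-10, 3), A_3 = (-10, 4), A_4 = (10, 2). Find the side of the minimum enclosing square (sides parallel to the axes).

20

The bounding box has width 20 and height 5.
An axis-aligned square enclosing the set must have side ≥ max(width, height).
So the minimum side is max(20, 5) = 20.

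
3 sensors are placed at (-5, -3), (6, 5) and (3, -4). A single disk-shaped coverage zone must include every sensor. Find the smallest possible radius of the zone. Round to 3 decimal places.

Call the three points A, B, C in the order given.
Side lengths²: AB² = 185, AC² = 65, BC² = 90.
Since AB² = 185 ≥ 90 + 65 = 155, the angle opposite AB is not acute, so the smallest enclosing circle has AB as diameter.
Centre = midpoint of AB = (0.5, 1), r² = 185/4 = 46.25.
r = √(46.25) ≈ 6.801.

6.801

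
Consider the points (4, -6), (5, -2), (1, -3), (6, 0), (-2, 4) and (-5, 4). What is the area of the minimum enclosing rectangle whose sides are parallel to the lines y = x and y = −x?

76

In coordinates u = x + y, v = x − y the rectangle is axis-aligned; the map (x,y)→(u,v) scales areas by 2.
u-values: -2, 3, -2, 6, 2, -1; range = 6 − (-2) = 8.
v-values: 10, 7, 4, 6, -6, -9; range = 10 − (-9) = 19.
Area = (8 × 19) / 2 = 76.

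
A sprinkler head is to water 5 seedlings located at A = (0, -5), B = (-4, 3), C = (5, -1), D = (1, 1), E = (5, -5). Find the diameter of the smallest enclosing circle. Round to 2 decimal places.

The farthest pair is B–E with squared distance 145. The circle on this segment as diameter has centre (0.5, -1) and r² = 145/4 = 36.25.
Check A: distance² to centre = 16.25 ≤ 36.25, so it lies inside.
All remaining points lie in this disk, and no smaller disk contains both endpoints, so this is the minimum enclosing circle.
Diameter = 2r = 2√(36.25) ≈ 12.04.

12.04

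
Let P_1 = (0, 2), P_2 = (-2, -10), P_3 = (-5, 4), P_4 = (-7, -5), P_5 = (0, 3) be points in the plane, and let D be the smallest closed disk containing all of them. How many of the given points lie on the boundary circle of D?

2

The farthest pair is P_2–P_3 with squared distance 205. The circle on this segment as diameter has centre (-3.5, -3) and r² = 205/4 = 51.25.
Check P_1: distance² to centre = 37.25 ≤ 51.25, so it lies inside.
All remaining points lie in this disk, and no smaller disk contains both endpoints, so this is the minimum enclosing circle.
The points at distance exactly r from the centre are P_2, P_3 — 2 points.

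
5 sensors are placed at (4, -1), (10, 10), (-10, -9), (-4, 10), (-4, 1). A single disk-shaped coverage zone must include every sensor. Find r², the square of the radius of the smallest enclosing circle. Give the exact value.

190.25

By Welzl's lemma the MEC is supported by two points (diametrically opposite) or three points (on a circumcircle).
The farthest pair is (10, 10)–(-10, -9) with squared distance 761. The circle on this segment as diameter has centre (0, 0.5) and r² = 761/4 = 190.25.
Check (4, -1): distance² to centre = 18.25 ≤ 190.25, so it lies inside.
All remaining points lie in this disk, and no smaller disk contains both endpoints, so this is the minimum enclosing circle.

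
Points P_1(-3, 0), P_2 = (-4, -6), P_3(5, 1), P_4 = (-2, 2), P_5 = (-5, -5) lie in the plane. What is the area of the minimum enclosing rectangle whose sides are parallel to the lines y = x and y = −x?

In coordinates u = x + y, v = x − y the rectangle is axis-aligned; the map (x,y)→(u,v) scales areas by 2.
u-values: -3, -10, 6, 0, -10; range = 6 − (-10) = 16.
v-values: -3, 2, 4, -4, 0; range = 4 − (-4) = 8.
Area = (16 × 8) / 2 = 64.

64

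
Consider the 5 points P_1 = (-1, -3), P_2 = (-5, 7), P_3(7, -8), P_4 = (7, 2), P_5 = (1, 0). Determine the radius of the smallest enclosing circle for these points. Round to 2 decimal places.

9.60

A smallest enclosing disk is always determined by at most three of the input points on its boundary.
The farthest pair is P_2–P_3 with squared distance 369. The circle on this segment as diameter has centre (1, -0.5) and r² = 369/4 = 92.25.
Check P_1: distance² to centre = 10.25 ≤ 92.25, so it lies inside.
All remaining points lie in this disk, and no smaller disk contains both endpoints, so this is the minimum enclosing circle.
r = √(92.25) ≈ 9.60.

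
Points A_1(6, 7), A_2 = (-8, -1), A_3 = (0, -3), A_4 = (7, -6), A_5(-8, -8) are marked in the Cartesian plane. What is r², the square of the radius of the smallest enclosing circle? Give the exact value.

A smallest enclosing disk is always determined by at most three of the input points on its boundary.
The farthest pair is A_1–A_5 with squared distance 421. The circle on this segment as diameter has centre (-1, -0.5) and r² = 421/4 = 105.25.
Check A_2: distance² to centre = 49.25 ≤ 105.25, so it lies inside.
All remaining points lie in this disk, and no smaller disk contains both endpoints, so this is the minimum enclosing circle.

105.25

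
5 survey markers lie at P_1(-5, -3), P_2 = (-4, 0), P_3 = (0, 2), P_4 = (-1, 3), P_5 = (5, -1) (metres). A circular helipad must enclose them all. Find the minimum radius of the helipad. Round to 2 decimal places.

5.10

The farthest pair is P_1–P_5 with squared distance 104. The circle on this segment as diameter has centre (0, -2) and r² = 104/4 = 26.
Check P_2: distance² to centre = 20 ≤ 26, so it lies inside.
All remaining points lie in this disk, and no smaller disk contains both endpoints, so this is the minimum enclosing circle.
r = √26 ≈ 5.10.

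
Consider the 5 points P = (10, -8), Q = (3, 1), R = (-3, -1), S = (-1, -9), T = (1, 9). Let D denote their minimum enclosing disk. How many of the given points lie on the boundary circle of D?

3

A smallest enclosing disk is always determined by at most three of the input points on its boundary.
The minimum enclosing circle is determined by three boundary points: P, S, T.
Their circumcentre is (369/98, -41/98) with r² = 462685/4802.
The farthest remaining point R is at distance² 221409/4802 ≤ 462685/4802.
The points at distance exactly r from the centre are P, S, T — 3 points.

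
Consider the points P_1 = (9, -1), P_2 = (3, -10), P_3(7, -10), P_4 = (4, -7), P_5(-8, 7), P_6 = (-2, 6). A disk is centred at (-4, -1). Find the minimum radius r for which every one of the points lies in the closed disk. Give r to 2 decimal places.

14.21

The required radius is the distance from (-4, -1) to the farthest point.
Squared distances: 169, 130, 202, 100, 80, 53.
Maximum is 202, attained at P_3.
r = √202 ≈ 14.21.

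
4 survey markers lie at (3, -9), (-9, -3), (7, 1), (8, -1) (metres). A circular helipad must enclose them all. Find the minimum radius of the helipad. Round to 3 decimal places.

A smallest enclosing disk is always determined by at most three of the input points on its boundary.
The farthest pair is (-9, -3)–(8, -1) with squared distance 293. The circle on this segment as diameter has centre (-0.5, -2) and r² = 293/4 = 73.25.
Check (3, -9): distance² to centre = 61.25 ≤ 73.25, so it lies inside.
All remaining points lie in this disk, and no smaller disk contains both endpoints, so this is the minimum enclosing circle.
r = √(73.25) ≈ 8.559.

8.559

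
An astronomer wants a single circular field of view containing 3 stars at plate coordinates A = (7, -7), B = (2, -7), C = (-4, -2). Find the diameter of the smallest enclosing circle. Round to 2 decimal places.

12.08

Side lengths²: AB² = 25, AC² = 146, BC² = 61.
Since AC² = 146 ≥ 61 + 25 = 86, the angle opposite AC is not acute, so the smallest enclosing circle has AC as diameter.
Centre = midpoint of AC = (1.5, -4.5), r² = 146/4 = 36.5.
Diameter = 2r = 2√(36.5) ≈ 12.08.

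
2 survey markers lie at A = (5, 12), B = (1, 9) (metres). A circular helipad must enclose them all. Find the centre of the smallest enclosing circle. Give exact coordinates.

The smallest circle enclosing two points has them as diameter endpoints.
Centre = midpoint = (3, 10.5); r² = |AB|²/4 = 25/4 = 6.25.
Centre = (3, 10.5).

(3, 10.5)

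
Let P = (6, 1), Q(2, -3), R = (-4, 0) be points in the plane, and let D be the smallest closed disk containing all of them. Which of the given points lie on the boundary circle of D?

P, R

Side lengths²: PQ² = 32, PR² = 101, QR² = 45.
Since PR² = 101 ≥ 45 + 32 = 77, the angle opposite PR is not acute, so the smallest enclosing circle has PR as diameter.
Centre = midpoint of PR = (1, 0.5), r² = 101/4 = 25.25.
The points at distance exactly r from the centre are P, R — 2 points.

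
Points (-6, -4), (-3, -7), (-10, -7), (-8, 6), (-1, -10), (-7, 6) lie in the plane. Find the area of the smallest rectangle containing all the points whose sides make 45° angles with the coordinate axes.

184

In coordinates u = x + y, v = x − y the rectangle is axis-aligned; the map (x,y)→(u,v) scales areas by 2.
u-values: -10, -10, -17, -2, -11, -1; range = -1 − (-17) = 16.
v-values: -2, 4, -3, -14, 9, -13; range = 9 − (-14) = 23.
Area = (16 × 23) / 2 = 184.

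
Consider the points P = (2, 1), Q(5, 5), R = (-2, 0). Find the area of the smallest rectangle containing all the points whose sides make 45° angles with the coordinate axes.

In coordinates u = x + y, v = x − y the rectangle is axis-aligned; the map (x,y)→(u,v) scales areas by 2.
u-values: 3, 10, -2; range = 10 − (-2) = 12.
v-values: 1, 0, -2; range = 1 − (-2) = 3.
Area = (12 × 3) / 2 = 18.

18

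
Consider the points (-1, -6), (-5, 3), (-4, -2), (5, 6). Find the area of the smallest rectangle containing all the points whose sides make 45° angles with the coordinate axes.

In coordinates u = x + y, v = x − y the rectangle is axis-aligned; the map (x,y)→(u,v) scales areas by 2.
u-values: -7, -2, -6, 11; range = 11 − (-7) = 18.
v-values: 5, -8, -2, -1; range = 5 − (-8) = 13.
Area = (18 × 13) / 2 = 117.

117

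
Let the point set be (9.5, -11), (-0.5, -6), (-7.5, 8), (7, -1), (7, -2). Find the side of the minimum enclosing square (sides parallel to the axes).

The bounding box has width 17 and height 19.
An axis-aligned square enclosing the set must have side ≥ max(width, height).
So the minimum side is max(17, 19) = 19.

19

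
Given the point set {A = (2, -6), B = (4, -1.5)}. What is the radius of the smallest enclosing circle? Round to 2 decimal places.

The smallest circle enclosing two points has them as diameter endpoints.
Centre = midpoint = (3, -3.75); r² = |AB|²/4 = 24.25/4 = 6.0625.
r = √(6.0625) ≈ 2.46.

2.46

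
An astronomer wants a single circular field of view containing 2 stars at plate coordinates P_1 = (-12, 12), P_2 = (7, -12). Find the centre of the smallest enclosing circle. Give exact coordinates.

(-2.5, 0)

The smallest circle enclosing two points has them as diameter endpoints.
Centre = midpoint = (-2.5, 0); r² = |P_1P_2|²/4 = 937/4 = 234.25.
Centre = (-2.5, 0).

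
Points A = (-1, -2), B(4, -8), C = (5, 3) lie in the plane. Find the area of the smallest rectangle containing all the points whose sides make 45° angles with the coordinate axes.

In coordinates u = x + y, v = x − y the rectangle is axis-aligned; the map (x,y)→(u,v) scales areas by 2.
u-values: -3, -4, 8; range = 8 − (-4) = 12.
v-values: 1, 12, 2; range = 12 − 1 = 11.
Area = (12 × 11) / 2 = 66.

66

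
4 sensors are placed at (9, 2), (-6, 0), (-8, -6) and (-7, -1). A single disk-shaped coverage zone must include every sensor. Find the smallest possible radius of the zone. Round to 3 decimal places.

The minimum enclosing circle of a finite set is fixed by two of the points (as a diameter) or three (as a circumcircle).
The farthest pair is (9, 2)–(-8, -6) with squared distance 353. The circle on this segment as diameter has centre (0.5, -2) and r² = 353/4 = 88.25.
Check (-6, 0): distance² to centre = 46.25 ≤ 88.25, so it lies inside.
All remaining points lie in this disk, and no smaller disk contains both endpoints, so this is the minimum enclosing circle.
r = √(88.25) ≈ 9.394.

9.394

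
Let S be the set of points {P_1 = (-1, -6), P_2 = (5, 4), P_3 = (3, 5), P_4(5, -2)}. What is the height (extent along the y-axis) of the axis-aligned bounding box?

max y = 5, min y = -6, so height = 11.

11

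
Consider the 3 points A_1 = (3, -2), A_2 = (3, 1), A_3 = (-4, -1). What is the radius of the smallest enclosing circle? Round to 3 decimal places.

3.677

Side lengths²: A_1A_2² = 9, A_1A_3² = 50, A_2A_3² = 53.
Since A_2A_3² = 53 < 50 + 9 = 59, the triangle is acute, so the smallest enclosing circle is the circumcircle.
Circumcentre = (-5/14, -0.5), r² = 1325/98.
r = √(1325/98) ≈ 3.677.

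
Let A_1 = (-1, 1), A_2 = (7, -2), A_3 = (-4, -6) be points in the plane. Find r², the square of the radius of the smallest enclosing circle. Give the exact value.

Side lengths²: A_1A_2² = 73, A_1A_3² = 58, A_2A_3² = 137.
Since A_2A_3² = 137 ≥ 73 + 58 = 131, the angle opposite A_2A_3 is not acute, so the smallest enclosing circle has A_2A_3 as diameter.
Centre = midpoint of A_2A_3 = (1.5, -4), r² = 137/4 = 34.25.

34.25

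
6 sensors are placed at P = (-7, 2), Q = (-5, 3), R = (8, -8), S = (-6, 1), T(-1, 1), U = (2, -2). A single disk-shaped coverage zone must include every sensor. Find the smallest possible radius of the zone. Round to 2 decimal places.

9.01

A smallest enclosing disk is always determined by at most three of the input points on its boundary.
The farthest pair is P–R with squared distance 325. The circle on this segment as diameter has centre (0.5, -3) and r² = 325/4 = 81.25.
Check Q: distance² to centre = 66.25 ≤ 81.25, so it lies inside.
All remaining points lie in this disk, and no smaller disk contains both endpoints, so this is the minimum enclosing circle.
r = √(81.25) ≈ 9.01.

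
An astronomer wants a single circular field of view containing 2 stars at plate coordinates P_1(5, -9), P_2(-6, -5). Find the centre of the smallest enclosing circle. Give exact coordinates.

The smallest circle enclosing two points has them as diameter endpoints.
Centre = midpoint = (-0.5, -7); r² = |P_1P_2|²/4 = 137/4 = 34.25.
Centre = (-0.5, -7).

(-0.5, -7)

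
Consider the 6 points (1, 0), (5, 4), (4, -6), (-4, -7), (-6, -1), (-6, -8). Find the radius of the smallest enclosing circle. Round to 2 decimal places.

By Welzl's lemma the MEC is supported by two points (diametrically opposite) or three points (on a circumcircle).
The farthest pair is (5, 4)–(-6, -8) with squared distance 265. The circle on this segment as diameter has centre (-0.5, -2) and r² = 265/4 = 66.25.
Check (1, 0): distance² to centre = 6.25 ≤ 66.25, so it lies inside.
All remaining points lie in this disk, and no smaller disk contains both endpoints, so this is the minimum enclosing circle.
r = √(66.25) ≈ 8.14.

8.14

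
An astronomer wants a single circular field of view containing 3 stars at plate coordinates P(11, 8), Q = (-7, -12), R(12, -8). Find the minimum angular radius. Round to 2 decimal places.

13.45

Side lengths²: PQ² = 724, PR² = 257, QR² = 377.
Since PQ² = 724 ≥ 377 + 257 = 634, the angle opposite PQ is not acute, so the smallest enclosing circle has PQ as diameter.
Centre = midpoint of PQ = (2, -2), r² = 724/4 = 181.
r = √181 ≈ 13.45.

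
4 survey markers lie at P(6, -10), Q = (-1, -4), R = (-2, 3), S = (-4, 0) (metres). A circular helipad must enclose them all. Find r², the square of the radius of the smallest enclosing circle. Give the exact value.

A smallest enclosing disk is always determined by at most three of the input points on its boundary.
The farthest pair is P–R with squared distance 233. The circle on this segment as diameter has centre (2, -3.5) and r² = 233/4 = 58.25.
Check Q: distance² to centre = 9.25 ≤ 58.25, so it lies inside.
All remaining points lie in this disk, and no smaller disk contains both endpoints, so this is the minimum enclosing circle.

58.25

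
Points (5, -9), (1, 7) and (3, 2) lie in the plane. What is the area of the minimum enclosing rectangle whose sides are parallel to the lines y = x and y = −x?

In coordinates u = x + y, v = x − y the rectangle is axis-aligned; the map (x,y)→(u,v) scales areas by 2.
u-values: -4, 8, 5; range = 8 − (-4) = 12.
v-values: 14, -6, 1; range = 14 − (-6) = 20.
Area = (12 × 20) / 2 = 120.

120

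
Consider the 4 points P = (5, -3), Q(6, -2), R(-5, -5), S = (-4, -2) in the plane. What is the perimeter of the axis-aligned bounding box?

28

Width = max x − min x = 6 − (-5) = 11.
Height = max y − min y = -2 − (-5) = 3.
Perimeter = 2(11 + 3) = 28.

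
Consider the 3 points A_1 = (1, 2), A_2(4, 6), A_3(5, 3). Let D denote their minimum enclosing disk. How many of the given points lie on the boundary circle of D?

3

Side lengths²: A_1A_2² = 25, A_1A_3² = 17, A_2A_3² = 10.
Since A_1A_2² = 25 < 17 + 10 = 27, the triangle is acute, so the smallest enclosing circle is the circumcircle.
Circumcentre = (69/26, 101/26), r² = 2125/338.
The points at distance exactly r from the centre are A_1, A_2, A_3 — 3 points.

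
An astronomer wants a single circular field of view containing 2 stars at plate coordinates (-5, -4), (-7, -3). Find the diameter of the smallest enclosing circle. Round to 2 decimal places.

2.24

The smallest circle enclosing two points has them as diameter endpoints.
Centre = midpoint = (-6, -3.5); r² = |(-5, -4)−(-7, -3)|²/4 = 5/4 = 1.25.
Diameter = 2r = 2√(1.25) ≈ 2.24.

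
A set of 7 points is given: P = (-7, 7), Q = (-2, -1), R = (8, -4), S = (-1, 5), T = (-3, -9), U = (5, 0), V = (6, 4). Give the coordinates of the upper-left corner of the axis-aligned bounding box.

x-range [-7, 8], y-range [-9, 7].
The upper-left corner is (-7, 7).

(-7, 7)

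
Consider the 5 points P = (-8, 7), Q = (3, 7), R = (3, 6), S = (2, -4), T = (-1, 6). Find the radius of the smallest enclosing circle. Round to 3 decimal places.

7.464

The minimum enclosing circle of a finite set is fixed by two of the points (as a diameter) or three (as a circumcircle).
The minimum enclosing circle is determined by three boundary points: P, Q, S.
Their circumcentre is (-2.5, 43/22) with r² = 13481/242.
The farthest remaining point R is at distance² 11281/242 ≤ 13481/242.
r = √(13481/242) ≈ 7.464.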